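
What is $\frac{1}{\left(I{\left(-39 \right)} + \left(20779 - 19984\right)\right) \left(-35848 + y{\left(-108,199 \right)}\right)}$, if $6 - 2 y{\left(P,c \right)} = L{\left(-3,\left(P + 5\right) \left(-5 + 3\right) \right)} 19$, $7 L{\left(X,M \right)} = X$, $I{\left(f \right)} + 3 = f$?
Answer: $- \frac{14}{377835069} \approx -3.7053 \cdot 10^{-8}$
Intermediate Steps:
$I{\left(f \right)} = -3 + f$
$L{\left(X,M \right)} = \frac{X}{7}$
$y{\left(P,c \right)} = \frac{99}{14}$ ($y{\left(P,c \right)} = 3 - \frac{\frac{1}{7} \left(-3\right) 19}{2} = 3 - \frac{\left(- \frac{3}{7}\right) 19}{2} = 3 - - \frac{57}{14} = 3 + \frac{57}{14} = \frac{99}{14}$)
$\frac{1}{\left(I{\left(-39 \right)} + \left(20779 - 19984\right)\right) \left(-35848 + y{\left(-108,199 \right)}\right)} = \frac{1}{\left(\left(-3 - 39\right) + \left(20779 - 19984\right)\right) \left(-35848 + \frac{99}{14}\right)} = \frac{1}{\left(-42 + 795\right) \left(- \frac{501773}{14}\right)} = \frac{1}{753 \left(- \frac{501773}{14}\right)} = \frac{1}{- \frac{377835069}{14}} = - \frac{14}{377835069}$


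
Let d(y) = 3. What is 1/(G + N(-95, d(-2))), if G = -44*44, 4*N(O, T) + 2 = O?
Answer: -4/7841 ≈ -0.00051014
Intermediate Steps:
N(O, T) = -1/2 + O/4
G = -1936
1/(G + N(-95, d(-2))) = 1/(-1936 + (-1/2 + (1/4)*(-95))) = 1/(-1936 + (-1/2 - 95/4)) = 1/(-1936 - 97/4) = 1/(-7841/4) = -4/7841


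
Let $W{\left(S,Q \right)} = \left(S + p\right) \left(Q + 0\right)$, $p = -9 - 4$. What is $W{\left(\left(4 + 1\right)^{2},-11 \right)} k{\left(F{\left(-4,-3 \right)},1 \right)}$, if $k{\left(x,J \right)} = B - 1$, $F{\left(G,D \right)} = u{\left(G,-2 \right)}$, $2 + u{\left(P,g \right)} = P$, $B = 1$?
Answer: $0$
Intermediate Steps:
$u{\left(P,g \right)} = -2 + P$
$p = -13$
$F{\left(G,D \right)} = -2 + G$
$k{\left(x,J \right)} = 0$ ($k{\left(x,J \right)} = 1 - 1 = 0$)
$W{\left(S,Q \right)} = Q \left(-13 + S\right)$ ($W{\left(S,Q \right)} = \left(S - 13\right) \left(Q + 0\right) = \left(-13 + S\right) Q = Q \left(-13 + S\right)$)
$W{\left(\left(4 + 1\right)^{2},-11 \right)} k{\left(F{\left(-4,-3 \right)},1 \right)} = - 11 \left(-13 + \left(4 + 1\right)^{2}\right) 0 = - 11 \left(-13 + 5^{2}\right) 0 = - 11 \left(-13 + 25\right) 0 = \left(-11\right) 12 \cdot 0 = \left(-132\right) 0 = 0$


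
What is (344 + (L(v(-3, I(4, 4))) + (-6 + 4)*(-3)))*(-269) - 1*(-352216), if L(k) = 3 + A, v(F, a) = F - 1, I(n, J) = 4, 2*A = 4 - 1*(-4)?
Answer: 256183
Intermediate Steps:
A = 4 (A = (4 - 1*(-4))/2 = (4 + 4)/2 = (½)*8 = 4)
v(F, a) = -1 + F
L(k) = 7 (L(k) = 3 + 4 = 7)
(344 + (L(v(-3, I(4, 4))) + (-6 + 4)*(-3)))*(-269) - 1*(-352216) = (344 + (7 + (-6 + 4)*(-3)))*(-269) - 1*(-352216) = (344 + (7 - 2*(-3)))*(-269) + 352216 = (344 + (7 + 6))*(-269) + 352216 = (344 + 13)*(-269) + 352216 = 357*(-269) + 352216 = -96033 + 352216 = 256183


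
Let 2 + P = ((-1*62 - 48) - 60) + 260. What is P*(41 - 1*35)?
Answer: 528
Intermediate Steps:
P = 88 (P = -2 + (((-1*62 - 48) - 60) + 260) = -2 + (((-62 - 48) - 60) + 260) = -2 + ((-110 - 60) + 260) = -2 + (-170 + 260) = -2 + 90 = 88)
P*(41 - 1*35) = 88*(41 - 1*35) = 88*(41 - 35) = 88*6 = 528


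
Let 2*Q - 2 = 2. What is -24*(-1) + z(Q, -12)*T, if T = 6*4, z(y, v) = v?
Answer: -264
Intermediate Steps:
Q = 2 (Q = 1 + (1/2)*2 = 1 + 1 = 2)
T = 24
-24*(-1) + z(Q, -12)*T = -24*(-1) - 12*24 = 24 - 288 = -264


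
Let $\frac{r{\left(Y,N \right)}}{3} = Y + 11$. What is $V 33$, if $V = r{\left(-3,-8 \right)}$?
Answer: $792$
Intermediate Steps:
$r{\left(Y,N \right)} = 33 + 3 Y$ ($r{\left(Y,N \right)} = 3 \left(Y + 11\right) = 3 \left(11 + Y\right) = 33 + 3 Y$)
$V = 24$ ($V = 33 + 3 \left(-3\right) = 33 - 9 = 24$)
$V 33 = 24 \cdot 33 = 792$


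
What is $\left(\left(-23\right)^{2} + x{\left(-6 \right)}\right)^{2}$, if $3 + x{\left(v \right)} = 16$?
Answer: $293764$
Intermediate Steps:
$x{\left(v \right)} = 13$ ($x{\left(v \right)} = -3 + 16 = 13$)
$\left(\left(-23\right)^{2} + x{\left(-6 \right)}\right)^{2} = \left(\left(-23\right)^{2} + 13\right)^{2} = \left(529 + 13\right)^{2} = 542^{2} = 293764$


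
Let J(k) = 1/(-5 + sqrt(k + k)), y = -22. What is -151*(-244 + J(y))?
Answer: 2542991/69 + 302*I*sqrt(11)/69 ≈ 36855.0 + 14.516*I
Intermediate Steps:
J(k) = 1/(-5 + sqrt(2)*sqrt(k)) (J(k) = 1/(-5 + sqrt(2*k)) = 1/(-5 + sqrt(2)*sqrt(k)))
-151*(-244 + J(y)) = -151*(-244 + 1/(-5 + sqrt(2)*sqrt(-22))) = -151*(-244 + 1/(-5 + sqrt(2)*(I*sqrt(22)))) = -151*(-244 + 1/(-5 + 2*I*sqrt(11))) = 36844 - 151/(-5 + 2*I*sqrt(11))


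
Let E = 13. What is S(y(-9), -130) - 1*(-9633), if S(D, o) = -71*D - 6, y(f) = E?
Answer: 8704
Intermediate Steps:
y(f) = 13
S(D, o) = -6 - 71*D
S(y(-9), -130) - 1*(-9633) = (-6 - 71*13) - 1*(-9633) = (-6 - 923) + 9633 = -929 + 9633 = 8704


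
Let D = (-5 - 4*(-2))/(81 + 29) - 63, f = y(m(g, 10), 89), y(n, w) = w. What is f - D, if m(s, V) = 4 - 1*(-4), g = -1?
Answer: 16717/110 ≈ 151.97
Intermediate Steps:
m(s, V) = 8 (m(s, V) = 4 + 4 = 8)
f = 89
D = -6927/110 (D = (-5 + 8)/110 - 63 = (1/110)*3 - 63 = 3/110 - 63 = -6927/110 ≈ -62.973)
f - D = 89 - 1*(-6927/110) = 89 + 6927/110 = 16717/110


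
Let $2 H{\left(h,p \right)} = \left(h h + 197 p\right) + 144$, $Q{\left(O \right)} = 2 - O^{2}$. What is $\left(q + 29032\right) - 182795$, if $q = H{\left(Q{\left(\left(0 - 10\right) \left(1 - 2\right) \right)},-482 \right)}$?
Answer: $-196366$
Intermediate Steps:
$H{\left(h,p \right)} = 72 + \frac{h^{2}}{2} + \frac{197 p}{2}$ ($H{\left(h,p \right)} = \frac{\left(h h + 197 p\right) + 144}{2} = \frac{\left(h^{2} + 197 p\right) + 144}{2} = \frac{144 + h^{2} + 197 p}{2} = 72 + \frac{h^{2}}{2} + \frac{197 p}{2}$)
$q = -42603$ ($q = 72 + \frac{\left(2 - \left(\left(0 - 10\right) \left(1 - 2\right)\right)^{2}\right)^{2}}{2} + \frac{197}{2} \left(-482\right) = 72 + \frac{\left(2 - \left(\left(-10\right) \left(-1\right)\right)^{2}\right)^{2}}{2} - 47477 = 72 + \frac{\left(2 - 10^{2}\right)^{2}}{2} - 47477 = 72 + \frac{\left(2 - 100\right)^{2}}{2} - 47477 = 72 + \frac{\left(-98\right)^{2}}{2} - 47477 = 72 + \frac{1}{2} \cdot 9604 - 47477 = 72 + 4802 - 47477 = -42603$)
$\left(q + 29032\right) - 182795 = \left(-42603 + 29032\right) - 182795 = -13571 - 182795 = -196366$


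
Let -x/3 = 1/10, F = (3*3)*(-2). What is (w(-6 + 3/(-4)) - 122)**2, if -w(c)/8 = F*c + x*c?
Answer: 30813601/25 ≈ 1.2325e+6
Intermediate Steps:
F = -18 (F = 9*(-2) = -18)
x = -3/10 ≈ -0.30000
w(c) = 732*c/5 (w(c) = -8*(-18*c - 3*c/10) = -(-732)*c/5 = 732*c/5)
(w(-6 + 3/(-4)) - 122)**2 = (732*(-6 + 3/(-4))/5 - 122)**2 = (732*(-6 + 3*(-1/4))/5 - 122)**2 = (732*(-6 - 3/4)/5 - 122)**2 = ((732/5)*(-27/4) - 122)**2 = (-4941/5 - 122)**2 = (-5551/5)**2 = 30813601/25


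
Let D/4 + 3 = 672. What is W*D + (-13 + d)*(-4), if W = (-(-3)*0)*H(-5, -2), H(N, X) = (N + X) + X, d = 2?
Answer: 44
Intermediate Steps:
D = 2676 (D = -12 + 4*672 = -12 + 2688 = 2676)
H(N, X) = N + 2*X
W = 0 (W = (-(-3)*0)*(-5 + 2*(-2)) = (-3*0)*(-5 - 4) = 0*(-9) = 0)
W*D + (-13 + d)*(-4) = 0*2676 + (-13 + 2)*(-4) = 0 - 11*(-4) = 0 + 44 = 44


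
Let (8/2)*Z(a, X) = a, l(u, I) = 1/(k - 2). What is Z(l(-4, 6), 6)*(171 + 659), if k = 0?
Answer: -415/4 ≈ -103.75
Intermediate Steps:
l(u, I) = -½ (l(u, I) = 1/(0 - 2) = 1/(-2) = -½)
Z(a, X) = a/4
Z(l(-4, 6), 6)*(171 + 659) = ((¼)*(-½))*(171 + 659) = -⅛*830 = -415/4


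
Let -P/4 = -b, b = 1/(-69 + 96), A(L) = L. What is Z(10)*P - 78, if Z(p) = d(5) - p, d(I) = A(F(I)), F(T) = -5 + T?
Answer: -2146/27 ≈ -79.481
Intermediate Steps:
b = 1/27 ≈ 0.037037
P = 4/27 (P = -(-4)/27 = -4*(-1/27) = 4/27 ≈ 0.14815)
d(I) = -5 + I
Z(p) = -p (Z(p) = (-5 + 5) - p = 0 - p = -p)
Z(10)*P - 78 = -1*10*(4/27) - 78 = -10*4/27 - 78 = -40/27 - 78 = -2146/27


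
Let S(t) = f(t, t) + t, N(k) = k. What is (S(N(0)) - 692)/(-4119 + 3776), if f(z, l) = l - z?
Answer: 692/343 ≈ 2.0175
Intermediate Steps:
S(t) = t (S(t) = (t - t) + t = 0 + t = t)
(S(N(0)) - 692)/(-4119 + 3776) = (0 - 692)/(-4119 + 3776) = -692/(-343) = -692*(-1/343) = 692/343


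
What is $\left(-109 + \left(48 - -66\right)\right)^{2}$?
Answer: $25$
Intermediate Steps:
$\left(-109 + \left(48 - -66\right)\right)^{2} = \left(-109 + \left(48 + 66\right)\right)^{2} = \left(-109 + 114\right)^{2} = 5^{2} = 25$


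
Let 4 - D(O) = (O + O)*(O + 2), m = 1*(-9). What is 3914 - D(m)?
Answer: 4036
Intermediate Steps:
m = -9
D(O) = 4 - 2*O*(2 + O) (D(O) = 4 - (O + O)*(O + 2) = 4 - 2*O*(2 + O))
3914 - D(m) = 3914 - (4 - 4*(-9) - 2*(-9)²) = 3914 - (4 + 36 - 2*81) = 3914 - (4 + 36 - 162) = 3914 - 1*(-122) = 3914 + 122 = 4036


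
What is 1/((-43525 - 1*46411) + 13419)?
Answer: -1/76517 ≈ -1.3069e-5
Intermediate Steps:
1/((-43525 - 1*46411) + 13419) = 1/((-43525 - 46411) + 13419) = 1/(-89936 + 13419) = 1/(-76517) = -1/76517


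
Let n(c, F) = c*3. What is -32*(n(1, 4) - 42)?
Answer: 1248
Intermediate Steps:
n(c, F) = 3*c
-32*(n(1, 4) - 42) = -32*(3*1 - 42) = -32*(3 - 42) = -32*(-39) = 1248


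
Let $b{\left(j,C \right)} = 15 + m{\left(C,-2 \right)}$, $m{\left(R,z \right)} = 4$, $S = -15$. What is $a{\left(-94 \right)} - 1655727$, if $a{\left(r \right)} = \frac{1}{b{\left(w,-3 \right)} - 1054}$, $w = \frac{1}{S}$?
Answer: $- \frac{1713677446}{1035} \approx -1.6557 \cdot 10^{6}$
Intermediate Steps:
$w = - \frac{1}{15}$ ($w = \frac{1}{-15} = - \frac{1}{15} \approx -0.066667$)
$b{\left(j,C \right)} = 19$ ($b{\left(j,C \right)} = 15 + 4 = 19$)
$a{\left(r \right)} = - \frac{1}{1035}$ ($a{\left(r \right)} = \frac{1}{19 - 1054} = \frac{1}{-1035} = - \frac{1}{1035}$)
$a{\left(-94 \right)} - 1655727 = - \frac{1}{1035} - 1655727 = - \frac{1713677446}{1035}$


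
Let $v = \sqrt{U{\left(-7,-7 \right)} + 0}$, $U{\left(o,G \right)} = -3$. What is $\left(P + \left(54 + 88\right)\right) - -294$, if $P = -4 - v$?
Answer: $432 - i \sqrt{3} \approx 432.0 - 1.732 i$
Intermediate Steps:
$v = i \sqrt{3}$ ($v = \sqrt{-3 + 0} = \sqrt{-3} = i \sqrt{3} \approx 1.732 i$)
$P = -4 - i \sqrt{3} \approx -4.0 - 1.732 i$
$\left(P + \left(54 + 88\right)\right) - -294 = \left(\left(-4 - i \sqrt{3}\right) + \left(54 + 88\right)\right) - -294 = \left(\left(-4 - i \sqrt{3}\right) + 142\right) + 294 = \left(138 - i \sqrt{3}\right) + 294 = 432 - i \sqrt{3}$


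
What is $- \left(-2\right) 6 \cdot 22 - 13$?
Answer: $251$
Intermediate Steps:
$- \left(-2\right) 6 \cdot 22 - 13 = \left(-1\right) \left(-12\right) 22 - 13 = 12 \cdot 22 - 13 = 264 - 13 = 251$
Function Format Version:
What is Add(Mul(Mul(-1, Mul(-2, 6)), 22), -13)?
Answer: 251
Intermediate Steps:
Add(Mul(Mul(-1, Mul(-2, 6)), 22), -13) = Add(Mul(Mul(-1, -12), 22), -13) = Add(Mul(12, 22), -13) = Add(264, -13) = 251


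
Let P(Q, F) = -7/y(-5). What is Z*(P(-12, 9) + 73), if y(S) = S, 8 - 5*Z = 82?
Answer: -27528/25 ≈ -1101.1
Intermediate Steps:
Z = -74/5 (Z = 8/5 - ⅕*82 = 8/5 - 82/5 = -74/5 ≈ -14.800)
P(Q, F) = 7/5 (P(Q, F) = -7/(-5) = -7*(-⅕) = 7/5)
Z*(P(-12, 9) + 73) = -74*(7/5 + 73)/5 = -74/5*372/5 = -27528/25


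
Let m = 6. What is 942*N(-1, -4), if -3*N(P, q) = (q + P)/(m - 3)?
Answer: 1570/3 ≈ 523.33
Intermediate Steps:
N(P, q) = -P/9 - q/9 (N(P, q) = -(q + P)/(3*(6 - 3)) = -(P + q)/(3*3) = -(P/3 + q/3)/3 = -P/9 - q/9)
942*N(-1, -4) = 942*(-⅑*(-1) - ⅑*(-4)) = 942*(⅑ + 4/9) = 942*(5/9) = 1570/3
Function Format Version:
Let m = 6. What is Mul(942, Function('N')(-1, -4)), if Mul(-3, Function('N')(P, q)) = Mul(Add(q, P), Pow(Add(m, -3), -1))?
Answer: Rational(1570, 3) ≈ 523.33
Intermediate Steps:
Function('N')(P, q) = Add(Mul(Rational(-1, 9), P), Mul(Rational(-1, 9), q)) (Function('N')(P, q) = Mul(Rational(-1, 3), Mul(Add(q, P), Pow(Add(6, -3), -1))) = Mul(Rational(-1, 3), Mul(Add(P, q), Pow(3, -1))) = Mul(Rational(-1, 3), Mul(Add(P, q), Rational(1, 3))) = Mul(Rational(-1, 3), Add(Mul(Rational(1, 3), P), Mul(Rational(1, 3), q))) = Add(Mul(Rational(-1, 9), P), Mul(Rational(-1, 9), q)))
Mul(942, Function('N')(-1, -4)) = Mul(942, Add(Mul(Rational(-1, 9), -1), Mul(Rational(-1, 9), -4))) = Mul(942, Add(Rational(1, 9), Rational(4, 9))) = Mul(942, Rational(5, 9)) = Rational(1570, 3)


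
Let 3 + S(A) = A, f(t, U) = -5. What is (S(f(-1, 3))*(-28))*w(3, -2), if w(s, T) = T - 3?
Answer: -1120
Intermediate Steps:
w(s, T) = -3 + T
S(A) = -3 + A
(S(f(-1, 3))*(-28))*w(3, -2) = ((-3 - 5)*(-28))*(-3 - 2) = -8*(-28)*(-5) = 224*(-5) = -1120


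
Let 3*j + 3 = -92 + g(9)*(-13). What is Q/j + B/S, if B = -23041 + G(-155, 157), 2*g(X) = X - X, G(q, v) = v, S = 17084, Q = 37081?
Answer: -475662348/405745 ≈ -1172.3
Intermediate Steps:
g(X) = 0 (g(X) = (X - X)/2 = (½)*0 = 0)
B = -22884 (B = -23041 + 157 = -22884)
j = -95/3 (j = -1 + (-92 + 0*(-13))/3 = -1 + (-92 + 0)/3 = -1 + (⅓)*(-92) = -1 - 92/3 = -95/3 ≈ -31.667)
Q/j + B/S = 37081/(-95/3) - 22884/17084 = 37081*(-3/95) - 22884*1/17084 = -111243/95 - 5721/4271 = -475662348/405745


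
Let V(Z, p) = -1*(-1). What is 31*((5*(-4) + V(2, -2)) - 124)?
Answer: -4433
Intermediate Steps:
V(Z, p) = 1
31*((5*(-4) + V(2, -2)) - 124) = 31*((5*(-4) + 1) - 124) = 31*((-20 + 1) - 124) = 31*(-19 - 124) = 31*(-143) = -4433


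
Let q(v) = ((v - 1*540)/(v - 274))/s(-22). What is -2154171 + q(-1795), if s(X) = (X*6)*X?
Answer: -12943069333961/6008376 ≈ -2.1542e+6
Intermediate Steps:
s(X) = 6*X² (s(X) = (6*X)*X = 6*X²)
q(v) = (-540 + v)/(2904*(-274 + v)) (q(v) = ((v - 1*540)/(v - 274))/((6*(-22)²)) = ((v - 540)/(-274 + v))/((6*484)) = ((-540 + v)/(-274 + v))/2904 = ((-540 + v)/(-274 + v))*(1/2904) = (-540 + v)/(2904*(-274 + v)))
-2154171 + q(-1795) = -2154171 + (-540 - 1795)/(2904*(-274 - 1795)) = -2154171 + (1/2904)*(-2335)/(-2069) = -2154171 + (1/2904)*(-1/2069)*(-2335) = -2154171 + 2335/6008376 = -12943069333961/6008376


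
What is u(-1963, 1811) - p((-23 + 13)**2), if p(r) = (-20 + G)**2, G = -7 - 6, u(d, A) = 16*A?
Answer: 27887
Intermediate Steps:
G = -13
p(r) = 1089 (p(r) = (-20 - 13)**2 = (-33)**2 = 1089)
u(-1963, 1811) - p((-23 + 13)**2) = 16*1811 - 1*1089 = 28976 - 1089 = 27887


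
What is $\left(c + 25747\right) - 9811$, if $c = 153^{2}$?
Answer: $39345$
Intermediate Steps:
$c = 23409$
$\left(c + 25747\right) - 9811 = \left(23409 + 25747\right) - 9811 = 49156 - 9811 = 39345$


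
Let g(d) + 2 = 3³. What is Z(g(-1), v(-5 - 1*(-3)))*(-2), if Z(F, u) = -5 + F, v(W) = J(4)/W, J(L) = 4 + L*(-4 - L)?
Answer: -40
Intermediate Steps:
g(d) = 25 (g(d) = -2 + 3³ = -2 + 27 = 25)
v(W) = -28/W (v(W) = (4 - 1*4² - 4*4)/W = (4 - 1*16 - 16)/W = (4 - 16 - 16)/W = -28/W)
Z(g(-1), v(-5 - 1*(-3)))*(-2) = (-5 + 25)*(-2) = 20*(-2) = -40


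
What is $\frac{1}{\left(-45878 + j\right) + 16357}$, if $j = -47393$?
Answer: $- \frac{1}{76914} \approx -1.3002 \cdot 10^{-5}$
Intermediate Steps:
$\frac{1}{\left(-45878 + j\right) + 16357} = \frac{1}{\left(-45878 - 47393\right) + 16357} = \frac{1}{-93271 + 16357} = \frac{1}{-76914} = - \frac{1}{76914}$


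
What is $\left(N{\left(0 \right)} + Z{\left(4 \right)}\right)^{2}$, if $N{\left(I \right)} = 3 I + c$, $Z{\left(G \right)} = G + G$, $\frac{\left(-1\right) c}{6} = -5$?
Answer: $1444$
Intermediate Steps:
$c = 30$ ($c = \left(-6\right) \left(-5\right) = 30$)
$Z{\left(G \right)} = 2 G$
$N{\left(I \right)} = 30 + 3 I$ ($N{\left(I \right)} = 3 I + 30 = 30 + 3 I$)
$\left(N{\left(0 \right)} + Z{\left(4 \right)}\right)^{2} = \left(\left(30 + 3 \cdot 0\right) + 2 \cdot 4\right)^{2} = \left(\left(30 + 0\right) + 8\right)^{2} = \left(30 + 8\right)^{2} = 38^{2} = 1444$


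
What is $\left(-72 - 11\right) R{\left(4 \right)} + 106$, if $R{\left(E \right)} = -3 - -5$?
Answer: $-60$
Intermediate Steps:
$R{\left(E \right)} = 2$ ($R{\left(E \right)} = -3 + 5 = 2$)
$\left(-72 - 11\right) R{\left(4 \right)} + 106 = \left(-72 - 11\right) 2 + 106 = \left(-83\right) 2 + 106 = -166 + 106 = -60$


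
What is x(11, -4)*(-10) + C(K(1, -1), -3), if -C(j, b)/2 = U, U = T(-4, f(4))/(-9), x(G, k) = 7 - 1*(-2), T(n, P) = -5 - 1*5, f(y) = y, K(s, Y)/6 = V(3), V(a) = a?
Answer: -830/9 ≈ -92.222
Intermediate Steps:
K(s, Y) = 18 (K(s, Y) = 6*3 = 18)
T(n, P) = -10 (T(n, P) = -5 - 5 = -10)
x(G, k) = 9 (x(G, k) = 7 + 2 = 9)
U = 10/9 (U = -10/(-9) = -10*(-1/9) = 10/9 ≈ 1.1111)
C(j, b) = -20/9 (C(j, b) = -2*10/9 = -20/9)
x(11, -4)*(-10) + C(K(1, -1), -3) = 9*(-10) - 20/9 = -90 - 20/9 = -830/9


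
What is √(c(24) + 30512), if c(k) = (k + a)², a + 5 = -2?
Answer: √30801 ≈ 175.50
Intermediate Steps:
a = -7 (a = -5 - 2 = -7)
c(k) = (-7 + k)² (c(k) = (k - 7)² = (-7 + k)²)
√(c(24) + 30512) = √((-7 + 24)² + 30512) = √(17² + 30512) = √(289 + 30512) = √30801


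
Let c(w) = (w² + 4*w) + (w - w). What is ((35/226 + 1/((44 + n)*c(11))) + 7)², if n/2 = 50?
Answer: 369026904665329/7208580614400 ≈ 51.193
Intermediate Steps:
n = 100 (n = 2*50 = 100)
c(w) = w² + 4*w (c(w) = (w² + 4*w) + 0 = w² + 4*w)
((35/226 + 1/((44 + n)*c(11))) + 7)² = ((35/226 + 1/((44 + 100)*((11*(4 + 11))))) + 7)² = ((35*(1/226) + 1/(144*((11*15)))) + 7)² = ((35/226 + (1/144)/165) + 7)² = ((35/226 + (1/144)*(1/165)) + 7)² = ((35/226 + 1/23760) + 7)² = (415913/2684880 + 7)² = (19210073/2684880)² = 369026904665329/7208580614400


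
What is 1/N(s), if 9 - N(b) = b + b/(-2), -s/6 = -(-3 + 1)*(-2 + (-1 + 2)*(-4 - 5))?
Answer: -1/57 ≈ -0.017544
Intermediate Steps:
s = 132 (s = -(-6)*(-3 + 1)*(-2 + (-1 + 2)*(-4 - 5)) = -(-6)*(-2*(-2 + 1*(-9))) = -(-6)*(-2*(-2 - 9)) = -(-6)*(-2*(-11)) = -(-6)*22 = -6*(-22) = 132)
N(b) = 9 - b/2 (N(b) = 9 - (b + b/(-2)) = 9 - (b + b*(-½)) = 9 - (b - b/2) = 9 - b/2)
1/N(s) = 1/(9 - ½*132) = 1/(9 - 66) = 1/(-57) = -1/57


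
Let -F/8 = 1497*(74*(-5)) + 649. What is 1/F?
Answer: 1/4425928 ≈ 2.2594e-7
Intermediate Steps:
F = 4425928 (F = -8*(1497*(74*(-5)) + 649) = -8*(1497*(-370) + 649) = -8*(-553890 + 649) = -8*(-553241) = 4425928)
1/F = 1/4425928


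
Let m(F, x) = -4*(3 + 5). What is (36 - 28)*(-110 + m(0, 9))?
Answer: -1136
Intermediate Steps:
m(F, x) = -32 (m(F, x) = -4*8 = -32)
(36 - 28)*(-110 + m(0, 9)) = (36 - 28)*(-110 - 32) = 8*(-142) = -1136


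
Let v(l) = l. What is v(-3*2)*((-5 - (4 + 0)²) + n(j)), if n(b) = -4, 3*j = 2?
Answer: 150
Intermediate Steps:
j = ⅔ (j = (⅓)*2 = ⅔ ≈ 0.66667)
v(-3*2)*((-5 - (4 + 0)²) + n(j)) = (-3*2)*((-5 - (4 + 0)²) - 4) = -6*((-5 - 1*4²) - 4) = -6*((-5 - 1*16) - 4) = -6*((-5 - 16) - 4) = -6*(-21 - 4) = -6*(-25) = 150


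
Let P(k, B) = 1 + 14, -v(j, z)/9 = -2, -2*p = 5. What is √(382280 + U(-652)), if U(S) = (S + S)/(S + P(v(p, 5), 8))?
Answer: 8*√49463713/91 ≈ 618.29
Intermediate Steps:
p = -5/2 (p = -½*5 = -5/2 ≈ -2.5000)
v(j, z) = 18 (v(j, z) = -9*(-2) = 18)
P(k, B) = 15
U(S) = 2*S/(15 + S) (U(S) = (S + S)/(S + 15) = (2*S)/(15 + S) = 2*S/(15 + S))
√(382280 + U(-652)) = √(382280 + 2*(-652)/(15 - 652)) = √(382280 + 2*(-652)/(-637)) = √(382280 + 2*(-652)*(-1/637)) = √(382280 + 1304/637) = √(243513664/637) = 8*√49463713/91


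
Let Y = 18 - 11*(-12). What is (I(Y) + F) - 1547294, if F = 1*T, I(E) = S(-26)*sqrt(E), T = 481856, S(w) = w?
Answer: -1065438 - 130*sqrt(6) ≈ -1.0658e+6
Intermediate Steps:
Y = 150 (Y = 18 + 132 = 150)
I(E) = -26*sqrt(E)
F = 481856 (F = 1*481856 = 481856)
(I(Y) + F) - 1547294 = (-130*sqrt(6) + 481856) - 1547294 = (481856 - 130*sqrt(6)) - 1547294 = -1065438 - 130*sqrt(6)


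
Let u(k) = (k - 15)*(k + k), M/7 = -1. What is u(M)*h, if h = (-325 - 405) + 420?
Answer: -95480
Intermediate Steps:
M = -7 (M = 7*(-1) = -7)
u(k) = 2*k*(-15 + k) (u(k) = (-15 + k)*(2*k) = 2*k*(-15 + k))
h = -310 (h = -730 + 420 = -310)
u(M)*h = (2*(-7)*(-15 - 7))*(-310) = (2*(-7)*(-22))*(-310) = 308*(-310) = -95480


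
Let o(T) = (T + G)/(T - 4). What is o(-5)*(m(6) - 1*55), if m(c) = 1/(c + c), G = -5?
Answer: -3295/54 ≈ -61.018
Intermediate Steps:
o(T) = (-5 + T)/(-4 + T) (o(T) = (T - 5)/(T - 4) = (-5 + T)/(-4 + T))
m(c) = 1/(2*c)
o(-5)*(m(6) - 1*55) = ((-5 - 5)/(-4 - 5))*((1/2)/6 - 1*55) = (-10/(-9))*((1/2)*(1/6) - 55) = (-1/9*(-10))*(1/12 - 55) = (10/9)*(-659/12) = -3295/54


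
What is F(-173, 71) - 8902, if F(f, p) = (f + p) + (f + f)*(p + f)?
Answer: 26288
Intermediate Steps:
F(f, p) = f + p + 2*f*(f + p) (F(f, p) = (f + p) + (2*f)*(f + p) = (f + p) + 2*f*(f + p) = f + p + 2*f*(f + p))
F(-173, 71) - 8902 = (-173 + 71 + 2*(-173)² + 2*(-173)*71) - 8902 = (-173 + 71 + 2*29929 - 24566) - 8902 = (-173 + 71 + 59858 - 24566) - 8902 = 35190 - 8902 = 26288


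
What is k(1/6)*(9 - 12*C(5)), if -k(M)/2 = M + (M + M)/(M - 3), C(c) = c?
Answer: 5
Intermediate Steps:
k(M) = -2*M - 4*M/(-3 + M) (k(M) = -2*(M + (M + M)/(M - 3)) = -2*(M + (2*M)/(-3 + M)) = -2*(M + 2*M/(-3 + M)) = -2*M - 4*M/(-3 + M))
k(1/6)*(9 - 12*C(5)) = (2*(1 - 1/6)/(6*(-3 + 1/6)))*(9 - 12*5) = (2*(⅙)*(1 - 1*⅙)/(-3 + ⅙))*(9 - 60) = (2*(⅙)*(1 - ⅙)/(-17/6))*(-51) = (2*(⅙)*(-6/17)*(⅚))*(-51) = -5/51*(-51) = 5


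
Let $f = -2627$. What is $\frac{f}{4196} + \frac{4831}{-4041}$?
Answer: $- \frac{30886583}{16956036} \approx -1.8216$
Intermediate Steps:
$\frac{f}{4196} + \frac{4831}{-4041} = - \frac{2627}{4196} + \frac{4831}{-4041} = \left(-2627\right) \frac{1}{4196} + 4831 \left(- \frac{1}{4041}\right) = - \frac{2627}{4196} - \frac{4831}{4041} = - \frac{30886583}{16956036}$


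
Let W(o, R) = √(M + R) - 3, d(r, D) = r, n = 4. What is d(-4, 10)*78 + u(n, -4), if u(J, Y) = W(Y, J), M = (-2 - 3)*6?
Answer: -315 + I*√26 ≈ -315.0 + 5.099*I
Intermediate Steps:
M = -30 (M = -5*6 = -30)
W(o, R) = -3 + √(-30 + R) (W(o, R) = √(-30 + R) - 3 = -3 + √(-30 + R))
u(J, Y) = -3 + √(-30 + J)
d(-4, 10)*78 + u(n, -4) = -4*78 + (-3 + √(-30 + 4)) = -312 + (-3 + √(-26)) = -312 + (-3 + I*√26) = -315 + I*√26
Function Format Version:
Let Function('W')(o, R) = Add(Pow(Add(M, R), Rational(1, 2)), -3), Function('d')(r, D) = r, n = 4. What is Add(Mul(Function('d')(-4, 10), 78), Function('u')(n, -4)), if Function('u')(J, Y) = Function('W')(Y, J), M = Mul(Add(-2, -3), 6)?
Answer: Add(-315, Mul(I, Pow(26, Rational(1, 2)))) ≈ Add(-315.00, Mul(5.0990, I))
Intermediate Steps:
M = -30 (M = Mul(-5, 6) = -30)
Function('W')(o, R) = Add(-3, Pow(Add(-30, R), Rational(1, 2))) (Function('W')(o, R) = Add(Pow(Add(-30, R), Rational(1, 2)), -3) = Add(-3, Pow(Add(-30, R), Rational(1, 2))))
Function('u')(J, Y) = Add(-3, Pow(Add(-30, J), Rational(1, 2)))
Add(Mul(Function('d')(-4, 10), 78), Function('u')(n, -4)) = Add(Mul(-4, 78), Add(-3, Pow(Add(-30, 4), Rational(1, 2)))) = Add(-312, Add(-3, Pow(-26, Rational(1, 2)))) = Add(-312, Add(-3, Mul(I, Pow(26, Rational(1, 2))))) = Add(-315, Mul(I, Pow(26, Rational(1, 2))))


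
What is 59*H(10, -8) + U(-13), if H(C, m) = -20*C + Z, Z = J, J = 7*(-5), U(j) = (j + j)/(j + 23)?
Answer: -69338/5 ≈ -13868.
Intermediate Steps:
U(j) = 2*j/(23 + j) (U(j) = (2*j)/(23 + j) = 2*j/(23 + j))
J = -35
Z = -35
H(C, m) = -35 - 20*C (H(C, m) = -20*C - 35 = -35 - 20*C)
59*H(10, -8) + U(-13) = 59*(-35 - 20*10) + 2*(-13)/(23 - 13) = 59*(-35 - 200) + 2*(-13)/10 = 59*(-235) + 2*(-13)*(⅒) = -13865 - 13/5 = -69338/5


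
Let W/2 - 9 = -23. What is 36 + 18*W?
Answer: -468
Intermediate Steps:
W = -28 (W = 18 + 2*(-23) = 18 - 46 = -28)
36 + 18*W = 36 + 18*(-28) = 36 - 504 = -468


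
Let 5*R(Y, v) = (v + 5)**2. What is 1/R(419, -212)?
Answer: 5/42849 ≈ 0.00011669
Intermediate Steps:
R(Y, v) = (5 + v)**2/5 (R(Y, v) = (v + 5)**2/5 = (5 + v)**2/5)
1/R(419, -212) = 1/((5 - 212)**2/5) = 1/((1/5)*(-207)**2) = 1/((1/5)*42849) = 1/(42849/5) = 5/42849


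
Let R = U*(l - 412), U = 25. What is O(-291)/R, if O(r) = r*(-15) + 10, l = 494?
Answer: 175/82 ≈ 2.1341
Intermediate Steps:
O(r) = 10 - 15*r (O(r) = -15*r + 10 = 10 - 15*r)
R = 2050 (R = 25*(494 - 412) = 25*82 = 2050)
O(-291)/R = (10 - 15*(-291))/2050 = (10 + 4365)*(1/2050) = 4375*(1/2050) = 175/82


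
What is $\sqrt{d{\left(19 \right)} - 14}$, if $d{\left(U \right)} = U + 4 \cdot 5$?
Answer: $5$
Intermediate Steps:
$d{\left(U \right)} = 20 + U$ ($d{\left(U \right)} = U + 20 = 20 + U$)
$\sqrt{d{\left(19 \right)} - 14} = \sqrt{\left(20 + 19\right) - 14} = \sqrt{39 - 14} = \sqrt{25} = 5$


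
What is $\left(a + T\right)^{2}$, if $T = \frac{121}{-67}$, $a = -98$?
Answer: $\frac{44715969}{4489} \approx 9961.2$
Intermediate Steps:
$T = - \frac{121}{67}$ ($T = 121 \left(- \frac{1}{67}\right) = - \frac{121}{67} \approx -1.806$)
$\left(a + T\right)^{2} = \left(-98 - \frac{121}{67}\right)^{2} = \left(- \frac{6687}{67}\right)^{2} = \frac{44715969}{4489}$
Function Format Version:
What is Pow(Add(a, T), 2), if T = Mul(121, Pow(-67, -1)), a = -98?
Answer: Rational(44715969, 4489) ≈ 9961.2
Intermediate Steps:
T = Rational(-121, 67) (T = Mul(121, Rational(-1, 67)) = Rational(-121, 67) ≈ -1.8060)
Pow(Add(a, T), 2) = Pow(Add(-98, Rational(-121, 67)), 2) = Pow(Rational(-6687, 67), 2) = Rational(44715969, 4489)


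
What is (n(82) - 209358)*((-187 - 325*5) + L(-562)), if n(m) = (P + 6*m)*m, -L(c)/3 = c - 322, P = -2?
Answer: -142109520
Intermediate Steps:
L(c) = 966 - 3*c (L(c) = -3*(c - 322) = -3*(-322 + c) = 966 - 3*c)
n(m) = m*(-2 + 6*m) (n(m) = (-2 + 6*m)*m = m*(-2 + 6*m))
(n(82) - 209358)*((-187 - 325*5) + L(-562)) = (2*82*(-1 + 3*82) - 209358)*((-187 - 325*5) + (966 - 3*(-562))) = (2*82*(-1 + 246) - 209358)*((-187 - 1625) + (966 + 1686)) = (2*82*245 - 209358)*(-1812 + 2652) = (40180 - 209358)*840 = -169178*840 = -142109520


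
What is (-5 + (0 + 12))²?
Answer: 49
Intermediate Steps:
(-5 + (0 + 12))² = (-5 + 12)² = 7² = 49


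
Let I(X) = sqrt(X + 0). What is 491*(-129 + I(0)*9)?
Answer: -63339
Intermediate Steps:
I(X) = sqrt(X)
491*(-129 + I(0)*9) = 491*(-129 + sqrt(0)*9) = 491*(-129 + 0*9) = 491*(-129 + 0) = 491*(-129) = -63339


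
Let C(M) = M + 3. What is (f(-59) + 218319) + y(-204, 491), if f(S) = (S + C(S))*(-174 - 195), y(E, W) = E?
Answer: 260550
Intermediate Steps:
C(M) = 3 + M
f(S) = -1107 - 738*S (f(S) = (S + (3 + S))*(-174 - 195) = (3 + 2*S)*(-369) = -1107 - 738*S)
(f(-59) + 218319) + y(-204, 491) = ((-1107 - 738*(-59)) + 218319) - 204 = ((-1107 + 43542) + 218319) - 204 = (42435 + 218319) - 204 = 260754 - 204 = 260550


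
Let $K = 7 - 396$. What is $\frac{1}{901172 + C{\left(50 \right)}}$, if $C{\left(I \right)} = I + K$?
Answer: $\frac{1}{900833} \approx 1.1101 \cdot 10^{-6}$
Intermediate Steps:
$K = -389$ ($K = 7 - 396 = -389$)
$C{\left(I \right)} = -389 + I$ ($C{\left(I \right)} = I - 389 = -389 + I$)
$\frac{1}{901172 + C{\left(50 \right)}} = \frac{1}{901172 + \left(-389 + 50\right)} = \frac{1}{901172 - 339} = \frac{1}{900833}$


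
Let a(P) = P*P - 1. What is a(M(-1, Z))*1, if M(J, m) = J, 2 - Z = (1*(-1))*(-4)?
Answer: 0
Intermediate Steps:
Z = -2 (Z = 2 - 1*(-1)*(-4) = 2 - (-1)*(-4) = 2 - 1*4 = 2 - 4 = -2)
a(P) = -1 + P² (a(P) = P² - 1 = -1 + P²)
a(M(-1, Z))*1 = (-1 + (-1)²)*1 = (-1 + 1)*1 = 0*1 = 0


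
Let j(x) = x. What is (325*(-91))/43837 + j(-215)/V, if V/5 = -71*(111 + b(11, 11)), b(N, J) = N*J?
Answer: -485274409/722083064 ≈ -0.67205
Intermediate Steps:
b(N, J) = J*N
V = -82360 (V = 5*(-71*(111 + 11*11)) = 5*(-71*(111 + 121)) = 5*(-71*232) = 5*(-16472) = -82360)
(325*(-91))/43837 + j(-215)/V = (325*(-91))/43837 - 215/(-82360) = -29575*1/43837 - 215*(-1/82360) = -29575/43837 + 43/16472 = -485274409/722083064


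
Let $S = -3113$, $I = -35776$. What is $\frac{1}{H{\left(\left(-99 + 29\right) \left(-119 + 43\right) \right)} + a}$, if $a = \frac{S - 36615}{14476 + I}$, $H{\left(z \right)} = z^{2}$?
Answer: $\frac{5325}{150710289932} \approx 3.5333 \cdot 10^{-8}$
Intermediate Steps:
$a = \frac{9932}{5325}$ ($a = \frac{-3113 - 36615}{14476 - 35776} = - \frac{39728}{-21300} = \left(-39728\right) \left(- \frac{1}{21300}\right) = \frac{9932}{5325} \approx 1.8652$)
$\frac{1}{H{\left(\left(-99 + 29\right) \left(-119 + 43\right) \right)} + a} = \frac{1}{\left(\left(-99 + 29\right) \left(-119 + 43\right)\right)^{2} + \frac{9932}{5325}} = \frac{1}{\left(\left(-70\right) \left(-76\right)\right)^{2} + \frac{9932}{5325}} = \frac{1}{5320^{2} + \frac{9932}{5325}} = \frac{1}{28302400 + \frac{9932}{5325}} = \frac{1}{\frac{150710289932}{5325}} = \frac{5325}{150710289932}$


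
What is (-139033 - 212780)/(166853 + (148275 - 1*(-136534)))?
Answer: -117271/150554 ≈ -0.77893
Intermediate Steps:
(-139033 - 212780)/(166853 + (148275 - 1*(-136534))) = -351813/(166853 + (148275 + 136534)) = -351813/(166853 + 284809) = -351813/451662 = -351813*1/451662 = -117271/150554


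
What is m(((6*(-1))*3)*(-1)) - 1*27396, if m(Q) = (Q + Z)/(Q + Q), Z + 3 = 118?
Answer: -986123/36 ≈ -27392.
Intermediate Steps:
Z = 115 (Z = -3 + 118 = 115)
m(Q) = (115 + Q)/(2*Q) (m(Q) = (Q + 115)/(Q + Q) = (115 + Q)/((2*Q)) = (115 + Q)*(1/(2*Q)) = (115 + Q)/(2*Q))
m(((6*(-1))*3)*(-1)) - 1*27396 = (115 + ((6*(-1))*3)*(-1))/(2*((((6*(-1))*3)*(-1)))) - 1*27396 = (115 - 6*3*(-1))/(2*((-6*3*(-1)))) - 27396 = (115 - 18*(-1))/(2*((-18*(-1)))) - 27396 = (1/2)*(115 + 18)/18 - 27396 = (1/2)*(1/18)*133 - 27396 = 133/36 - 27396 = -986123/36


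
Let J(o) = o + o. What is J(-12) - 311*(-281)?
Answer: 87367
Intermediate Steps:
J(o) = 2*o
J(-12) - 311*(-281) = 2*(-12) - 311*(-281) = -24 + 87391 = 87367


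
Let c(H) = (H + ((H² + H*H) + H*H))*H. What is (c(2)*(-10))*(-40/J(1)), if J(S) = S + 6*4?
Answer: 448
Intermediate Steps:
J(S) = 24 + S (J(S) = S + 24 = 24 + S)
c(H) = H*(H + 3*H²) (c(H) = (H + ((H² + H²) + H²))*H = (H + (2*H² + H²))*H = (H + 3*H²)*H = H*(H + 3*H²))
(c(2)*(-10))*(-40/J(1)) = ((2²*(1 + 3*2))*(-10))*(-40/(24 + 1)) = ((4*(1 + 6))*(-10))*(-40/25) = ((4*7)*(-10))*(-40*1/25) = (28*(-10))*(-8/5) = -280*(-8/5) = 448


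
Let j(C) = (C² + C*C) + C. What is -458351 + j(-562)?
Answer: 172775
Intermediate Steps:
j(C) = C + 2*C² (j(C) = (C² + C²) + C = 2*C² + C = C + 2*C²)
-458351 + j(-562) = -458351 - 562*(1 + 2*(-562)) = -458351 - 562*(1 - 1124) = -458351 - 562*(-1123) = -458351 + 631126 = 172775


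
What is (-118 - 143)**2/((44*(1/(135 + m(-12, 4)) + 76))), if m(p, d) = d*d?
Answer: 10286271/504988 ≈ 20.369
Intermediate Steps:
m(p, d) = d**2
(-118 - 143)**2/((44*(1/(135 + m(-12, 4)) + 76))) = (-118 - 143)**2/((44*(1/(135 + 4**2) + 76))) = (-261)**2/((44*(1/(135 + 16) + 76))) = 68121/((44*(1/151 + 76))) = 68121/((44*(11477/151))) = 68121/(504988/151) = 68121*(151/504988) = 10286271/504988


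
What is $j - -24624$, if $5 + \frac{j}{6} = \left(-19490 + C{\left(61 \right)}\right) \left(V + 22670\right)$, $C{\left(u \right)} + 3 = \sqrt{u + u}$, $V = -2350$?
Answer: $-2376561966 + 121920 \sqrt{122} \approx -2.3752 \cdot 10^{9}$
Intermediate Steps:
$C{\left(u \right)} = -3 + \sqrt{2} \sqrt{u}$ ($C{\left(u \right)} = -3 + \sqrt{u + u} = -3 + \sqrt{2 u} = -3 + \sqrt{2} \sqrt{u}$)
$j = -2376586590 + 121920 \sqrt{122}$ ($j = -30 + 6 \left(-19490 - \left(3 - \sqrt{2} \sqrt{61}\right)\right) \left(-2350 + 22670\right) = -30 + 6 \left(-19490 - \left(3 - \sqrt{122}\right)\right) 20320 = -30 + 6 \left(-19493 + \sqrt{122}\right) 20320 = -30 + 6 \left(-396097760 + 20320 \sqrt{122}\right) = -30 - \left(2376586560 - 121920 \sqrt{122}\right) = -2376586590 + 121920 \sqrt{122} \approx -2.3752 \cdot 10^{9}$)
$j - -24624 = \left(-2376586590 + 121920 \sqrt{122}\right) - -24624 = \left(-2376586590 + 121920 \sqrt{122}\right) + 24624 = -2376561966 + 121920 \sqrt{122}$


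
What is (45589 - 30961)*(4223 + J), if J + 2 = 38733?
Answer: 628331112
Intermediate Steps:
J = 38731 (J = -2 + 38733 = 38731)
(45589 - 30961)*(4223 + J) = (45589 - 30961)*(4223 + 38731) = 14628*42954 = 628331112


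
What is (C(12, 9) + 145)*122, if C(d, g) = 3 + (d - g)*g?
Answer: 21350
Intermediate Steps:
C(d, g) = 3 + g*(d - g)
(C(12, 9) + 145)*122 = ((3 - 1*9² + 12*9) + 145)*122 = ((3 - 1*81 + 108) + 145)*122 = ((3 - 81 + 108) + 145)*122 = (30 + 145)*122 = 175*122 = 21350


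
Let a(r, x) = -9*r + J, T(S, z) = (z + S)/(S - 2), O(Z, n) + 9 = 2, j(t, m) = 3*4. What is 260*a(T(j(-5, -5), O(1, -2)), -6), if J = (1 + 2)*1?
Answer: -390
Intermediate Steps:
j(t, m) = 12
O(Z, n) = -7 (O(Z, n) = -9 + 2 = -7)
T(S, z) = (S + z)/(-2 + S)
J = 3 (J = 3*1 = 3)
a(r, x) = 3 - 9*r (a(r, x) = -9*r + 3 = 3 - 9*r)
260*a(T(j(-5, -5), O(1, -2)), -6) = 260*(3 - 9*(12 - 7)/(-2 + 12)) = 260*(3 - 9*5/10) = 260*(3 - 9*1/2) = 260*(3 - 9/2) = 260*(-3/2) = -390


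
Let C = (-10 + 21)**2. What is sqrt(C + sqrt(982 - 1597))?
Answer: sqrt(121 + I*sqrt(615)) ≈ 11.057 + 1.1214*I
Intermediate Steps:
C = 121 (C = 11**2 = 121)
sqrt(C + sqrt(982 - 1597)) = sqrt(121 + sqrt(982 - 1597)) = sqrt(121 + sqrt(-615)) = sqrt(121 + I*sqrt(615))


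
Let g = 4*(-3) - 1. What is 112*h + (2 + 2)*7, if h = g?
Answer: -1428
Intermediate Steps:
g = -13 (g = -12 - 1 = -13)
h = -13
112*h + (2 + 2)*7 = 112*(-13) + (2 + 2)*7 = -1456 + 4*7 = -1456 + 28 = -1428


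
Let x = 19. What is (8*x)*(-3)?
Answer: -456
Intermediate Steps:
(8*x)*(-3) = (8*19)*(-3) = 152*(-3) = -456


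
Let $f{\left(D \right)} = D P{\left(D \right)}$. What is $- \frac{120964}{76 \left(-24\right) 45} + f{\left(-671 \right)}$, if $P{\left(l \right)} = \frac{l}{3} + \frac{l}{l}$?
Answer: $\frac{3065909761}{20520} \approx 1.4941 \cdot 10^{5}$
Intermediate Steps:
$P{\left(l \right)} = 1 + \frac{l}{3}$ ($P{\left(l \right)} = l \frac{1}{3} + 1 = \frac{l}{3} + 1 = 1 + \frac{l}{3}$)
$f{\left(D \right)} = D \left(1 + \frac{D}{3}\right)$
$- \frac{120964}{76 \left(-24\right) 45} + f{\left(-671 \right)} = - \frac{120964}{76 \left(-24\right) 45} + \frac{1}{3} \left(-671\right) \left(3 - 671\right) = - \frac{120964}{\left(-1824\right) 45} + \frac{1}{3} \left(-671\right) \left(-668\right) = - \frac{120964}{-82080} + \frac{448228}{3} = \left(-120964\right) \left(- \frac{1}{82080}\right) + \frac{448228}{3} = \frac{30241}{20520} + \frac{448228}{3} = \frac{3065909761}{20520}$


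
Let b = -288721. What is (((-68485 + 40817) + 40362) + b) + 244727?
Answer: -31300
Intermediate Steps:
(((-68485 + 40817) + 40362) + b) + 244727 = (((-68485 + 40817) + 40362) - 288721) + 244727 = ((-27668 + 40362) - 288721) + 244727 = (12694 - 288721) + 244727 = -276027 + 244727 = -31300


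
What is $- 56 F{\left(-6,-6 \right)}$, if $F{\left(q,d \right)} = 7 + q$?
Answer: $-56$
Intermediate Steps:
$- 56 F{\left(-6,-6 \right)} = - 56 \left(7 - 6\right) = \left(-56\right) 1 = -56$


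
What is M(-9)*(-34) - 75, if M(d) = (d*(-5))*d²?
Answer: -124005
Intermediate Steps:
M(d) = -5*d³ (M(d) = (-5*d)*d² = -5*d³)
M(-9)*(-34) - 75 = -5*(-9)³*(-34) - 75 = -5*(-729)*(-34) - 75 = 3645*(-34) - 75 = -123930 - 75 = -124005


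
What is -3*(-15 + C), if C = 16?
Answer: -3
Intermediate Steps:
-3*(-15 + C) = -3*(-15 + 16) = -3*1 = -3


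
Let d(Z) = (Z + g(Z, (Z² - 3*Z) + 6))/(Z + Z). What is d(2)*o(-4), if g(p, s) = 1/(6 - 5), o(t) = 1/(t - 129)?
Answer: -3/532 ≈ -0.0056391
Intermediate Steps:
o(t) = 1/(-129 + t)
g(p, s) = 1 (g(p, s) = 1/1 = 1)
d(Z) = (1 + Z)/(2*Z) (d(Z) = (Z + 1)/(Z + Z) = (1 + Z)/((2*Z)) = (1 + Z)*(1/(2*Z)) = (1 + Z)/(2*Z))
d(2)*o(-4) = ((½)*(1 + 2)/2)/(-129 - 4) = ((½)*(½)*3)/(-133) = (¾)*(-1/133) = -3/532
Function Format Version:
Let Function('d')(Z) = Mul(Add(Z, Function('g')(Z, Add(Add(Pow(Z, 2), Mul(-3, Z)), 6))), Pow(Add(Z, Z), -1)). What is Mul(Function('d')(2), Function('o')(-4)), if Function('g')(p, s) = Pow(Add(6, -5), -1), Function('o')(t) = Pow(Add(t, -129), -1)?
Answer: Rational(-3, 532) ≈ -0.0056391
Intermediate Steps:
Function('o')(t) = Pow(Add(-129, t), -1)
Function('g')(p, s) = 1 (Function('g')(p, s) = Pow(1, -1) = 1)
Function('d')(Z) = Mul(Rational(1, 2), Pow(Z, -1), Add(1, Z)) (Function('d')(Z) = Mul(Add(Z, 1), Pow(Add(Z, Z), -1)) = Mul(Add(1, Z), Pow(Mul(2, Z), -1)) = Mul(Add(1, Z), Mul(Rational(1, 2), Pow(Z, -1))) = Mul(Rational(1, 2), Pow(Z, -1), Add(1, Z)))
Mul(Function('d')(2), Function('o')(-4)) = Mul(Mul(Rational(1, 2), Pow(2, -1), Add(1, 2)), Pow(Add(-129, -4), -1)) = Mul(Mul(Rational(1, 2), Rational(1, 2), 3), Pow(-133, -1)) = Mul(Rational(3, 4), Rational(-1, 133)) = Rational(-3, 532)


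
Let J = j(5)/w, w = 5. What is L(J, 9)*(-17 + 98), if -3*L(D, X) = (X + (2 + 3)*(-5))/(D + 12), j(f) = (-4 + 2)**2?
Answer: 135/4 ≈ 33.750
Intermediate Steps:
j(f) = 4 (j(f) = (-2)**2 = 4)
J = 4/5 ≈ 0.80000
L(D, X) = -(-25 + X)/(3*(12 + D)) (L(D, X) = -(X + (2 + 3)*(-5))/(3*(D + 12)) = -(X + 5*(-5))/(3*(12 + D)) = -(X - 25)/(3*(12 + D)) = -(-25 + X)/(3*(12 + D)))
L(J, 9)*(-17 + 98) = ((25 - 1*9)/(3*(12 + 4/5)))*(-17 + 98) = ((25 - 9)/(3*(64/5)))*81 = ((1/3)*(5/64)*16)*81 = (5/12)*81 = 135/4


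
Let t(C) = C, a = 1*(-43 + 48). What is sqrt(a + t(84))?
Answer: sqrt(89) ≈ 9.4340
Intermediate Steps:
a = 5 (a = 1*5 = 5)
sqrt(a + t(84)) = sqrt(5 + 84) = sqrt(89)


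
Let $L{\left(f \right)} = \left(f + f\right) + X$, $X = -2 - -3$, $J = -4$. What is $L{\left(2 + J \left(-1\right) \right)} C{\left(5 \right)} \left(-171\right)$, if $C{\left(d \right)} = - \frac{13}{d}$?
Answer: $\frac{28899}{5} \approx 5779.8$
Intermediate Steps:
$X = 1$ ($X = -2 + 3 = 1$)
$L{\left(f \right)} = 1 + 2 f$ ($L{\left(f \right)} = \left(f + f\right) + 1 = 2 f + 1 = 1 + 2 f$)
$L{\left(2 + J \left(-1\right) \right)} C{\left(5 \right)} \left(-171\right) = \left(1 + 2 \left(2 - -4\right)\right) \left(- \frac{13}{5}\right) \left(-171\right) = \left(1 + 2 \left(2 + 4\right)\right) \left(\left(-13\right) \frac{1}{5}\right) \left(-171\right) = \left(1 + 2 \cdot 6\right) \left(- \frac{13}{5}\right) \left(-171\right) = \left(1 + 12\right) \left(- \frac{13}{5}\right) \left(-171\right) = 13 \left(- \frac{13}{5}\right) \left(-171\right) = \left(- \frac{169}{5}\right) \left(-171\right) = \frac{28899}{5}$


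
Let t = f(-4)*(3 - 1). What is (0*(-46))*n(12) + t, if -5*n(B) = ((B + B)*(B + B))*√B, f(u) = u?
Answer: -8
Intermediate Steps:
n(B) = -4*B^(5/2)/5 (n(B) = -(B + B)*(B + B)*√B/5 = -(2*B)*(2*B)*√B/5 = -4*B²*√B/5 = -4*B^(5/2)/5)
t = -8 (t = -4*(3 - 1) = -4*2 = -8)
(0*(-46))*n(12) + t = (0*(-46))*(-1152*√3/5) - 8 = 0*(-1152*√3/5) - 8 = 0 - 8 = -8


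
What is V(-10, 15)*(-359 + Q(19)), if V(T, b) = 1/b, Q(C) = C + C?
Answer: -107/5 ≈ -21.400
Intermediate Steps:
Q(C) = 2*C
V(-10, 15)*(-359 + Q(19)) = (-359 + 2*19)/15 = (-359 + 38)/15 = (1/15)*(-321) = -107/5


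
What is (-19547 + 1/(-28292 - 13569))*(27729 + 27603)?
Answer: -45275794553376/41861 ≈ -1.0816e+9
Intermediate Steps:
(-19547 + 1/(-28292 - 13569))*(27729 + 27603) = (-19547 + 1/(-41861))*55332 = (-19547 - 1/41861)*55332 = -818256968/41861*55332 = -45275794553376/41861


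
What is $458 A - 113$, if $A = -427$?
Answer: $-195679$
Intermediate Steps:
$458 A - 113 = 458 \left(-427\right) - 113 = -195566 - 113 = -195679$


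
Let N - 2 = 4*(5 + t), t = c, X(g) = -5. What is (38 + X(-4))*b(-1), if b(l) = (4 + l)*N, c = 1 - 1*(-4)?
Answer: 4158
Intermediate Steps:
c = 5 (c = 1 + 4 = 5)
t = 5
N = 42 (N = 2 + 4*(5 + 5) = 2 + 4*10 = 2 + 40 = 42)
b(l) = 168 + 42*l (b(l) = (4 + l)*42 = 168 + 42*l)
(38 + X(-4))*b(-1) = (38 - 5)*(168 + 42*(-1)) = 33*(168 - 42) = 33*126 = 4158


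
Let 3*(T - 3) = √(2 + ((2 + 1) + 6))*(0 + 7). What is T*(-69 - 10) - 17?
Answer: -254 - 553*√11/3 ≈ -865.36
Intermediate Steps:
T = 3 + 7*√11/3 (T = 3 + (√(2 + ((2 + 1) + 6))*(0 + 7))/3 = 3 + (√(2 + (3 + 6))*7)/3 = 3 + (√(2 + 9)*7)/3 = 3 + (√11*7)/3 = 3 + (7*√11)/3 = 3 + 7*√11/3 ≈ 10.739)
T*(-69 - 10) - 17 = (3 + 7*√11/3)*(-69 - 10) - 17 = (3 + 7*√11/3)*(-79) - 17 = (-237 - 553*√11/3) - 17 = -254 - 553*√11/3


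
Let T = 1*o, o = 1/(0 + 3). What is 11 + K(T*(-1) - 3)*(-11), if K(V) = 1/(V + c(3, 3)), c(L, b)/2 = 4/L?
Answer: 55/2 ≈ 27.500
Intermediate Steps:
c(L, b) = 8/L (c(L, b) = 2*(4/L) = 8/L)
o = 1/3 ≈ 0.33333
T = 1/3 (T = 1*(1/3) = 1/3 ≈ 0.33333)
K(V) = 1/(8/3 + V) (K(V) = 1/(V + 8/3) = 1/(8/3 + V))
11 + K(T*(-1) - 3)*(-11) = 11 + (3/(8 + 3*((1/3)*(-1) - 3)))*(-11) = 11 + (3/(8 + 3*(-1/3 - 3)))*(-11) = 11 + (3/(8 + 3*(-10/3)))*(-11) = 11 + (3/(8 - 10))*(-11) = 11 + (3/(-2))*(-11) = 11 + (3*(-1/2))*(-11) = 11 - 3/2*(-11) = 11 + 33/2 = 55/2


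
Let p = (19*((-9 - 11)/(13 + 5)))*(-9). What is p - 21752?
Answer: -21562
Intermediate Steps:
p = 190 (p = (19*(-20/18))*(-9) = (19*(-20*1/18))*(-9) = (19*(-10/9))*(-9) = -190/9*(-9) = 190)
p - 21752 = 190 - 21752 = -21562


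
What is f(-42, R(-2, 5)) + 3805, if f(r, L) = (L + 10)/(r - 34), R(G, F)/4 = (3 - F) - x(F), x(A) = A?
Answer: 144599/38 ≈ 3805.2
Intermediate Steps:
R(G, F) = 12 - 8*F (R(G, F) = 4*((3 - F) - F) = 4*(3 - 2*F) = 12 - 8*F)
f(r, L) = (10 + L)/(-34 + r)
f(-42, R(-2, 5)) + 3805 = (10 + (12 - 8*5))/(-34 - 42) + 3805 = (10 + (12 - 40))/(-76) + 3805 = -(10 - 28)/76 + 3805 = -1/76*(-18) + 3805 = 9/38 + 3805 = 144599/38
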